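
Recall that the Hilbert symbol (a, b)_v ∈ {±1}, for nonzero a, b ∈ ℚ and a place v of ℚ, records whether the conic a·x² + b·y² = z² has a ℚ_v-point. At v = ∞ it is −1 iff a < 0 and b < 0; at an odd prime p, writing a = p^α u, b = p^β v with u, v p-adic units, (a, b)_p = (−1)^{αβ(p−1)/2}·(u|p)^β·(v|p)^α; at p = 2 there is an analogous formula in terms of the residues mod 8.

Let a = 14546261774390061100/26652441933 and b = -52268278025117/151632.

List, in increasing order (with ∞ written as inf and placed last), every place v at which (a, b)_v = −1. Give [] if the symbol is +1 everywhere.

(a, b) ≡ (3639727, -158249) mod (ℚ^×)²; places V = {2, 3, 5, 7, 11, 13, 23, 37, 43, 47, ∞}.
(a,b)_2: α=2, β=-4; u≡7, v≡7 (mod 8); ε(u)ε(v)=1·1, αω(v)=2·0, βω(u)=-4·0; sum ≡ 1  ⇒  -1.
(a,b)_37: α=3, u≡4; β=3, v≡29 (mod 37); (4|37)=+1, (29|37)=-1; sign (−1)^0·+1^3·-1^3 = -1.
(a,b)_13: α=-3, u≡8; β=-1, v≡5 (mod 13); (8|13)=-1, (5|13)=-1; sign (−1)^0·-1^-1·-1^-3 = +1.
(a,b)_∞: sgn(3639727)=+, sgn(-158249)=−, so +1.
(a,b)_23: α=3, u≡4; β=2, v≡11 (mod 23); (4|23)=+1, (11|23)=-1; sign (−1)^0·+1^2·-1^3 = -1.
(a,b)_7: α=3, u≡1; β=3, v≡6 (mod 7); (1|7)=+1, (6|7)=-1; sign (−1)^1·+1^3·-1^3 = +1.
(a,b)_43: α=-2, u≡4; β=0, v≡42 (mod 43); (4|43)=+1, (42|43)=-1; sign (−1)^0·+1^0·-1^-2 = +1.
(a,b)_3: α=-8, u≡1; β=-6, v≡1 (mod 3); (1|3)=+1, (1|3)=+1; sign (−1)^0·+1^-6·+1^-8 = +1.
(a,b)_47: α=1, u≡6; β=1, v≡3 (mod 47); (6|47)=+1, (3|47)=+1; sign (−1)^1·+1^1·+1^1 = -1.
(a,b)_5: α=2, u≡3; β=0, v≡4 (mod 5); (3|5)=-1, (4|5)=+1; sign (−1)^0·-1^0·+1^2 = +1.
(a,b)_11: α=4, u≡3; β=2, v≡7 (mod 11); (3|11)=+1, (7|11)=-1; sign (−1)^0·+1^2·-1^4 = +1.
Ram(3639727, -158249) = {2, 23, 37, 47}; no ℚ_2-point on the conic.

[2, 23, 37, 47]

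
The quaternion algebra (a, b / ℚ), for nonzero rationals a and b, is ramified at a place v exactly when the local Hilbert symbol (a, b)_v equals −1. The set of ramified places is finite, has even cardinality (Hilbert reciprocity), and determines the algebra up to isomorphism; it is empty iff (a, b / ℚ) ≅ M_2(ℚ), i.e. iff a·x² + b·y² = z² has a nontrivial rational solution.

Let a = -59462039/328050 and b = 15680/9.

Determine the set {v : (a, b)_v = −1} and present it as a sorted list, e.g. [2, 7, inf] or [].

Mod squares: a ≡ -8398, b ≡ 5. Check v ∈ {∞, 2, 3, 5, 7, 13, 17, 19}.
v=13: a=13^1·(≡1), b=13^0·(≡6) mod 13; (1|13)=+1, (6|13)=-1; (−1)^{1·0·6}·(+1)^0·(-1)^1 = -1.
v=∞: -8398 < 0 and 5 > 0  ⇒  (a,b)_∞ = +1.
v=3: a=3^-8·(≡2), b=3^-2·(≡2) mod 3; (2|3)=-1, (2|3)=-1; (−1)^{-8·-2·1}·(-1)^-2·(-1)^-8 = +1.
v=17: a=17^3·(≡1), b=17^0·(≡12) mod 17; (1|17)=+1, (12|17)=-1; (−1)^{3·0·8}·(+1)^0·(-1)^3 = -1.
v=7: a=7^2·(≡1), b=7^2·(≡6) mod 7; (1|7)=+1, (6|7)=-1; (−1)^{2·2·3}·(+1)^2·(-1)^2 = +1.
v=19: a=19^1·(≡18), b=19^0·(≡9) mod 19; (18|19)=-1, (9|19)=+1; (−1)^{1·0·9}·(-1)^0·(+1)^1 = +1.
v=2: v_2(a)=-1, v_2(b)=6; units ≡ 1, 5 (mod 8); ε·ε+αω+βω = 0·0+-1·1+6·0 ≡ 1  ⇒  (a,b)_2 = -1.
v=5: a=5^-2·(≡3), b=5^1·(≡4) mod 5; (3|5)=-1, (4|5)=+1; (−1)^{-2·1·2}·(-1)^1·(+1)^-2 = -1.
|Ram(-8398, 5)| = 4, even; anisotropic at {2, 5, 13, 17}.

[2, 5, 13, 17]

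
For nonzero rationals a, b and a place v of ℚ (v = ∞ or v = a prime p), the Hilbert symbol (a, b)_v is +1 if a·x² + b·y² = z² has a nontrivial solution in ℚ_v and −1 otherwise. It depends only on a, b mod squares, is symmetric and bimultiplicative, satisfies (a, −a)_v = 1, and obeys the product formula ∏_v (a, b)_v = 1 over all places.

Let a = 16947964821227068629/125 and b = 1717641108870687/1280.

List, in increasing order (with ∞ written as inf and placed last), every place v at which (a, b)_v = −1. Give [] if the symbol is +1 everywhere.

Mod squares: a ≡ 37182145, b ≡ 33915. Check v ∈ {∞, 2, 3, 5, 7, 11, 13, 17, 19, 23}.
v=23: a=23^3·(≡7), b=23^2·(≡9) mod 23; (7|23)=-1, (9|23)=+1; (−1)^{3·2·11}·(-1)^2·(+1)^3 = +1.
v=5: a=5^-3·(≡4), b=5^-1·(≡2) mod 5; (4|5)=+1, (2|5)=-1; (−1)^{-3·-1·2}·(+1)^-1·(-1)^-3 = -1.
v=7: a=7^1·(≡2), b=7^1·(≡4) mod 7; (2|7)=+1, (4|7)=+1; (−1)^{1·1·3}·(+1)^1·(+1)^1 = -1.
v=19: a=19^1·(≡12), b=19^1·(≡14) mod 19; (12|19)=-1, (14|19)=-1; (−1)^{1·1·9}·(-1)^1·(-1)^1 = -1.
v=∞: 37182145 > 0 and 33915 > 0  ⇒  (a,b)_∞ = +1.
v=11: a=11^3·(≡9), b=11^2·(≡7) mod 11; (9|11)=+1, (7|11)=-1; (−1)^{3·2·5}·(+1)^2·(-1)^3 = -1.
v=2: v_2(a)=0, v_2(b)=-8; units ≡ 1, 3 (mod 8); ε·ε+αω+βω = 0·1+0·1+-8·0 ≡ 0  ⇒  (a,b)_2 = +1.
v=3: a=3^6·(≡1), b=3^5·(≡1) mod 3; (1|3)=+1, (1|3)=+1; (−1)^{6·5·1}·(+1)^5·(+1)^6 = +1.
v=13: a=13^3·(≡10), b=13^2·(≡7) mod 13; (10|13)=+1, (7|13)=-1; (−1)^{3·2·6}·(+1)^2·(-1)^3 = -1.
v=17: a=17^3·(≡2), b=17^3·(≡12) mod 17; (2|17)=+1, (12|17)=-1; (−1)^{3·3·8}·(+1)^3·(-1)^3 = -1.
(37182145, 33915 / ℚ) ramifies at {5, 7, 11, 13, 17, 19}: a division algebra.

[5, 7, 11, 13, 17, 19]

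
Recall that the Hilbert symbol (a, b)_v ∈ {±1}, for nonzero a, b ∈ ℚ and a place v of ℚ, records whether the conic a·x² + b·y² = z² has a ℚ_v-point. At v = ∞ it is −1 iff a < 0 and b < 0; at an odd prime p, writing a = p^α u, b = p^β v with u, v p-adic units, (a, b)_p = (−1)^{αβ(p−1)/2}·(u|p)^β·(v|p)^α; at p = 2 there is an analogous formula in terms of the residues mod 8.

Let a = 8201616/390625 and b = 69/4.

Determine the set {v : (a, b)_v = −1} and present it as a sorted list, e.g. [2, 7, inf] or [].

[3, 19]

(a, b) ≡ (969, 69) mod (ℚ^×)²; places V = {2, 3, 5, 17, 19, 23, ∞}.
(a,b)_2: α=4, β=-2; u≡1, v≡5 (mod 8); ε(u)ε(v)=0·0, αω(v)=4·1, βω(u)=-2·0; sum ≡ 0  ⇒  +1.
(a,b)_∞: sgn(969)=+, sgn(69)=+, so +1.
(a,b)_5: α=-8, u≡1; β=0, v≡1 (mod 5); (1|5)=+1, (1|5)=+1; sign (−1)^0·+1^0·+1^-8 = +1.
(a,b)_3: α=1, u≡2; β=1, v≡2 (mod 3); (2|3)=-1, (2|3)=-1; sign (−1)^1·-1^1·-1^1 = -1.
(a,b)_19: α=1, u≡15; β=0, v≡3 (mod 19); (15|19)=-1, (3|19)=-1; sign (−1)^0·-1^0·-1^1 = -1.
(a,b)_17: α=1, u≡12; β=0, v≡13 (mod 17); (12|17)=-1, (13|17)=+1; sign (−1)^0·-1^0·+1^1 = +1.
(a,b)_23: α=2, u≡3; β=1, v≡18 (mod 23); (3|23)=+1, (18|23)=+1; sign (−1)^0·+1^1·+1^2 = +1.
(969, 69 / ℚ) ramifies at {3, 19}: a division algebra.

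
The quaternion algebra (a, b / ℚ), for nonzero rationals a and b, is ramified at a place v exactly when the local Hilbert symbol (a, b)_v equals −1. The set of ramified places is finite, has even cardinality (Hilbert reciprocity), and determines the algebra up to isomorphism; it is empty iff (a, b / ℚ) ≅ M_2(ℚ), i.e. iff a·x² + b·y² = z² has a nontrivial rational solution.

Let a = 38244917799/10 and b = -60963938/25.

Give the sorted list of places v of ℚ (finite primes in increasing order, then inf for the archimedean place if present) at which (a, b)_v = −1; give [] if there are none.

[5, 23]

(a, b) ≡ (8925510, -1244162) mod (ℚ^×)²; places V = {2, 3, 5, 7, 11, 17, 23, 37, 43, ∞}.
(a,b)_7: α=0, u≡6; β=2, v≡1 (mod 7); (6|7)=-1, (1|7)=+1; sign (−1)^0·-1^2·+1^0 = +1.
(a,b)_17: α=1, u≡8; β=1, v≡13 (mod 17); (8|17)=+1, (13|17)=+1; sign (−1)^0·+1^1·+1^1 = +1.
(a,b)_23: α=2, u≡11; β=1, v≡3 (mod 23); (11|23)=-1, (3|23)=+1; sign (−1)^0·-1^1·+1^2 = -1.
(a,b)_3: α=5, u≡1; β=0, v≡1 (mod 3); (1|3)=+1, (1|3)=+1; sign (−1)^0·+1^0·+1^5 = +1.
(a,b)_37: α=1, u≡33; β=1, v≡30 (mod 37); (33|37)=+1, (30|37)=+1; sign (−1)^0·+1^1·+1^1 = +1.
(a,b)_5: α=-1, u≡2; β=-2, v≡2 (mod 5); (2|5)=-1, (2|5)=-1; sign (−1)^0·-1^-2·-1^-1 = -1.
(a,b)_2: α=-1, β=1; u≡3, v≡7 (mod 8); ε(u)ε(v)=1·1, αω(v)=-1·0, βω(u)=1·1; sum ≡ 0  ⇒  +1.
(a,b)_∞: sgn(8925510)=+, sgn(-1244162)=−, so +1.
(a,b)_43: α=1, u≡35; β=1, v≡27 (mod 43); (35|43)=+1, (27|43)=-1; sign (−1)^1·+1^1·-1^1 = +1.
(a,b)_11: α=1, u≡2; β=0, v≡3 (mod 11); (2|11)=-1, (3|11)=+1; sign (−1)^0·-1^0·+1^1 = +1.
Ram(8925510, -1244162) = {5, 23}; no ℚ_5-point on the conic.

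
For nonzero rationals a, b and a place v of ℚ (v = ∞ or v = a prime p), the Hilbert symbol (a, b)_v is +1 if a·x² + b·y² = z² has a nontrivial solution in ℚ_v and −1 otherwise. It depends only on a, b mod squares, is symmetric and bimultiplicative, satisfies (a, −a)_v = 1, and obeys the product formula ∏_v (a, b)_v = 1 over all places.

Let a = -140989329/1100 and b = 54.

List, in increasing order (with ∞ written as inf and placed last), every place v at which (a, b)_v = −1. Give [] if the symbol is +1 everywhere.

[2, 3, 11, 13]

(a, b) ≡ (-236379, 6) mod (ℚ^×)²; places V = {2, 3, 5, 11, 13, 19, 29, ∞}.
(a,b)_3: α=9, u≡2; β=3, v≡2 (mod 3); (2|3)=-1, (2|3)=-1; sign (−1)^1·-1^3·-1^9 = -1.
(a,b)_2: α=-2, β=1; u≡5, v≡3 (mod 8); ε(u)ε(v)=0·1, αω(v)=-2·1, βω(u)=1·1; sum ≡ 1  ⇒  -1.
(a,b)_13: α=1, u≡1; β=0, v≡2 (mod 13); (1|13)=+1, (2|13)=-1; sign (−1)^0·+1^0·-1^1 = -1.
(a,b)_5: α=-2, u≡4; β=0, v≡4 (mod 5); (4|5)=+1, (4|5)=+1; sign (−1)^0·+1^0·+1^-2 = +1.
(a,b)_11: α=-1, u≡3; β=0, v≡10 (mod 11); (3|11)=+1, (10|11)=-1; sign (−1)^0·+1^0·-1^-1 = -1.
(a,b)_29: α=1, u≡27; β=0, v≡25 (mod 29); (27|29)=-1, (25|29)=+1; sign (−1)^0·-1^0·+1^1 = +1.
(a,b)_19: α=1, u≡11; β=0, v≡16 (mod 19); (11|19)=+1, (16|19)=+1; sign (−1)^0·+1^0·+1^1 = +1.
(a,b)_∞: sgn(-236379)=−, sgn(6)=+, so +1.
|Ram(-236379, 6)| = 4, even; anisotropic at {2, 3, 11, 13}.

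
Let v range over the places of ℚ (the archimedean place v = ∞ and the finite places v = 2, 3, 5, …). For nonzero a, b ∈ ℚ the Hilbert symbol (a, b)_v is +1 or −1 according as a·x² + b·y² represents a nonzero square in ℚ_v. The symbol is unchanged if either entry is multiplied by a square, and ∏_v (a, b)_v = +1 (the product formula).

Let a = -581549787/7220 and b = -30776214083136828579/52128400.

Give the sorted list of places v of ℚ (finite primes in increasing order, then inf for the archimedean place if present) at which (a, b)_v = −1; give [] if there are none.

(a, b) ≡ (-15, -91) mod (ℚ^×)²; places V = {2, 3, 5, 7, 13, 17, 19, ∞}.
(a,b)_17: α=2, u≡2; β=4, v≡10 (mod 17); (2|17)=+1, (10|17)=-1; sign (−1)^0·+1^4·-1^2 = +1.
(a,b)_19: α=-2, u≡9; β=-4, v≡1 (mod 19); (9|19)=+1, (1|19)=+1; sign (−1)^0·+1^-4·+1^-2 = +1.
(a,b)_2: α=-2, β=-4; u≡1, v≡5 (mod 8); ε(u)ε(v)=0·0, αω(v)=-2·1, βω(u)=-4·0; sum ≡ 0  ⇒  +1.
(a,b)_3: α=5, u≡1; β=10, v≡2 (mod 3); (1|3)=+1, (2|3)=-1; sign (−1)^0·+1^10·-1^5 = -1.
(a,b)_5: α=-1, u≡2; β=-2, v≡1 (mod 5); (2|5)=-1, (1|5)=+1; sign (−1)^0·-1^-2·+1^-1 = +1.
(a,b)_∞: sgn(-15)=−, sgn(-91)=−, so -1.
(a,b)_7: α=2, u≡6; β=5, v≡1 (mod 7); (6|7)=-1, (1|7)=+1; sign (−1)^0·-1^5·+1^2 = -1.
(a,b)_13: α=2, u≡11; β=5, v≡11 (mod 13); (11|13)=-1, (11|13)=-1; sign (−1)^0·-1^5·-1^2 = -1.
(-15, -91 / ℚ) ramifies at {3, 7, 13, ∞}: a division algebra.

[3, 7, 13, inf]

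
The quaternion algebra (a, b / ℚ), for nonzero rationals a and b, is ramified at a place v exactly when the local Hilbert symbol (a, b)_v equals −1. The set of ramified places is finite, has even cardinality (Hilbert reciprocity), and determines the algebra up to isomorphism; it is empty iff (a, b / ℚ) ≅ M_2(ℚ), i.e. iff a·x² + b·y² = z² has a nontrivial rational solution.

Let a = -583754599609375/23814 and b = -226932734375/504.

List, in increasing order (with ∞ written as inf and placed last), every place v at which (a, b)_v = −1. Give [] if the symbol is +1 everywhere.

[3, 7, 19, inf]

Mod squares: a ≡ -2346, b ≡ -1330. Check v ∈ {∞, 2, 3, 5, 7, 17, 19, 23}.
v=17: a=17^3·(≡2), b=17^2·(≡1) mod 17; (2|17)=+1, (1|17)=+1; (−1)^{3·2·8}·(+1)^2·(+1)^3 = +1.
v=5: a=5^10·(≡1), b=5^7·(≡4) mod 5; (1|5)=+1, (4|5)=+1; (−1)^{10·7·2}·(+1)^7·(+1)^10 = +1.
v=2: v_2(a)=-1, v_2(b)=-3; units ≡ 3, 7 (mod 8); ε·ε+αω+βω = 1·1+-1·0+-3·1 ≡ 0  ⇒  (a,b)_2 = +1.
v=3: a=3^-5·(≡1), b=3^-2·(≡2) mod 3; (1|3)=+1, (2|3)=-1; (−1)^{-5·-2·1}·(+1)^-2·(-1)^-5 = -1.
v=23: a=23^3·(≡9), b=23^2·(≡18) mod 23; (9|23)=+1, (18|23)=+1; (−1)^{3·2·11}·(+1)^2·(+1)^3 = +1.
v=∞: -2346 < 0 and -1330 < 0  ⇒  (a,b)_∞ = -1.
v=19: a=19^0·(≡2), b=19^1·(≡4) mod 19; (2|19)=-1, (4|19)=+1; (−1)^{0·1·9}·(-1)^1·(+1)^0 = -1.
v=7: a=7^-2·(≡3), b=7^-1·(≡5) mod 7; (3|7)=-1, (5|7)=-1; (−1)^{-2·-1·3}·(-1)^-1·(-1)^-2 = -1.
|Ram(-2346, -1330)| = 4, even; anisotropic at {3, 7, 19, ∞}.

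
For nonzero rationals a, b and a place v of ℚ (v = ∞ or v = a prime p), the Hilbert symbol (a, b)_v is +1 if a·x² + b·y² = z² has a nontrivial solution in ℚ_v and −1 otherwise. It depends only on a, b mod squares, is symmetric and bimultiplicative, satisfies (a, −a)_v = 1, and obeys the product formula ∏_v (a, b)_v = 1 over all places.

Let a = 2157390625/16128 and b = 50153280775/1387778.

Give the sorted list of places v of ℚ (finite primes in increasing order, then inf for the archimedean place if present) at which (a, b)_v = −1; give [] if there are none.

[2, 7, 19, 23]

Mod squares: a ≡ 5719, b ≡ 17342. Check v ∈ {∞, 2, 3, 5, 7, 13, 17, 19, 23, 29, 37, 43}.
v=3: a=3^-2·(≡1), b=3^0·(≡2) mod 3; (1|3)=+1, (2|3)=-1; (−1)^{-2·0·1}·(+1)^0·(-1)^-2 = +1.
v=19: a=19^1·(≡17), b=19^0·(≡8) mod 19; (17|19)=+1, (8|19)=-1; (−1)^{1·0·9}·(+1)^0·(-1)^1 = -1.
v=∞: 5719 > 0 and 17342 > 0  ⇒  (a,b)_∞ = +1.
v=17: a=17^0·(≡14), b=17^-2·(≡8) mod 17; (14|17)=-1, (8|17)=+1; (−1)^{0·-2·8}·(-1)^-2·(+1)^0 = +1.
v=43: a=43^1·(≡40), b=43^0·(≡23) mod 43; (40|43)=+1, (23|43)=+1; (−1)^{1·0·21}·(+1)^0·(+1)^1 = +1.
v=23: a=23^0·(≡11), b=23^1·(≡18) mod 23; (11|23)=-1, (18|23)=+1; (−1)^{0·1·11}·(-1)^1·(+1)^0 = -1.
v=13: a=13^2·(≡10), b=13^3·(≡5) mod 13; (10|13)=+1, (5|13)=-1; (−1)^{2·3·6}·(+1)^3·(-1)^2 = +1.
v=7: a=7^-1·(≡5), b=7^-4·(≡6) mod 7; (5|7)=-1, (6|7)=-1; (−1)^{-1·-4·3}·(-1)^-4·(-1)^-1 = -1.
v=2: v_2(a)=-8, v_2(b)=-1; units ≡ 7, 7 (mod 8); ε·ε+αω+βω = 1·1+-8·0+-1·0 ≡ 1  ⇒  (a,b)_2 = -1.
v=37: a=37^0·(≡21), b=37^2·(≡34) mod 37; (21|37)=+1, (34|37)=+1; (−1)^{0·2·18}·(+1)^2·(+1)^0 = +1.
v=29: a=29^0·(≡23), b=29^1·(≡3) mod 29; (23|29)=+1, (3|29)=-1; (−1)^{0·1·14}·(+1)^1·(-1)^0 = +1.
v=5: a=5^6·(≡1), b=5^2·(≡2) mod 5; (1|5)=+1, (2|5)=-1; (−1)^{6·2·2}·(+1)^2·(-1)^6 = +1.
|Ram(5719, 17342)| = 4, even; anisotropic at {2, 7, 19, 23}.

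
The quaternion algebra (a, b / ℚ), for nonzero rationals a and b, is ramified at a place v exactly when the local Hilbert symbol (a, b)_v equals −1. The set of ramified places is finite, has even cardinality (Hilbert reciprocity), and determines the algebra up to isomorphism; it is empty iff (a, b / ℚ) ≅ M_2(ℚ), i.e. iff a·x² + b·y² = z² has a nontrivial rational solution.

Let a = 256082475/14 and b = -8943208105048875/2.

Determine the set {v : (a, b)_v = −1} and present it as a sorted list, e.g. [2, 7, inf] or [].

[3, 17]

Mod squares: a ≡ 149226, b ≡ -3990. Check v ∈ {∞, 2, 3, 5, 7, 11, 17, 19, 23, 31}.
v=31: a=31^2·(≡11), b=31^0·(≡5) mod 31; (11|31)=-1, (5|31)=+1; (−1)^{2·0·15}·(-1)^0·(+1)^2 = +1.
v=7: a=7^-1·(≡6), b=7^1·(≡2) mod 7; (6|7)=-1, (2|7)=+1; (−1)^{-1·1·3}·(-1)^1·(+1)^-1 = +1.
v=17: a=17^1·(≡14), b=17^2·(≡7) mod 17; (14|17)=-1, (7|17)=-1; (−1)^{1·2·8}·(-1)^2·(-1)^1 = -1.
v=11: a=11^1·(≡4), b=11^0·(≡1) mod 11; (4|11)=+1, (1|11)=+1; (−1)^{1·0·5}·(+1)^0·(+1)^1 = +1.
v=5: a=5^2·(≡1), b=5^3·(≡2) mod 5; (1|5)=+1, (2|5)=-1; (−1)^{2·3·2}·(+1)^3·(-1)^2 = +1.
v=23: a=23^0·(≡6), b=23^2·(≡13) mod 23; (6|23)=+1, (13|23)=+1; (−1)^{0·2·11}·(+1)^2·(+1)^0 = +1.
v=∞: 149226 > 0 and -3990 < 0  ⇒  (a,b)_∞ = +1.
v=3: a=3^1·(≡2), b=3^3·(≡2) mod 3; (2|3)=-1, (2|3)=-1; (−1)^{1·3·1}·(-1)^3·(-1)^1 = -1.
v=19: a=19^1·(≡1), b=19^5·(≡10) mod 19; (1|19)=+1, (10|19)=-1; (−1)^{1·5·9}·(+1)^5·(-1)^1 = +1.
v=2: v_2(a)=-1, v_2(b)=-1; units ≡ 5, 5 (mod 8); ε·ε+αω+βω = 0·0+-1·1+-1·1 ≡ 0  ⇒  (a,b)_2 = +1.
(149226, -3990 / ℚ) ramifies at {3, 17}: a division algebra.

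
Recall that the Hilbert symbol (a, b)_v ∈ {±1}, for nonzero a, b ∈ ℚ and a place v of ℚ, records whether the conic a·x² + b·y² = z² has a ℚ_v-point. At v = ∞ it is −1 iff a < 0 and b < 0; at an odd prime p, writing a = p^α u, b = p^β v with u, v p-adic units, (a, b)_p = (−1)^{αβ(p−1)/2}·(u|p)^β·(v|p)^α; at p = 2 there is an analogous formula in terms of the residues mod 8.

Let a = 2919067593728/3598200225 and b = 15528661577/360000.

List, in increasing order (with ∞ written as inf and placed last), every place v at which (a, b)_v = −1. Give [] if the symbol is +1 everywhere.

(a, b) ≡ (139403, 55913) mod (ℚ^×)²; places V = {2, 3, 5, 11, 13, 17, 19, 23, 29, 31, 43, ∞}.
(a,b)_5: α=-2, u≡2; β=-4, v≡2 (mod 5); (2|5)=-1, (2|5)=-1; sign (−1)^0·-1^-4·-1^-2 = +1.
(a,b)_∞: sgn(139403)=+, sgn(55913)=+, so +1.
(a,b)_43: α=-2, u≡1; β=0, v≡17 (mod 43); (1|43)=+1, (17|43)=+1; sign (−1)^0·+1^0·+1^-2 = +1.
(a,b)_29: α=1, u≡4; β=0, v≡20 (mod 29); (4|29)=+1, (20|29)=+1; sign (−1)^0·+1^0·+1^1 = +1.
(a,b)_17: α=0, u≡6; β=3, v≡9 (mod 17); (6|17)=-1, (9|17)=+1; sign (−1)^0·-1^3·+1^0 = -1.
(a,b)_13: α=2, u≡12; β=1, v≡8 (mod 13); (12|13)=+1, (8|13)=-1; sign (−1)^0·+1^1·-1^2 = +1.
(a,b)_23: α=1, u≡12; β=1, v≡16 (mod 23); (12|23)=+1, (16|23)=+1; sign (−1)^1·+1^1·+1^1 = -1.
(a,b)_2: α=10, β=-6; u≡3, v≡1 (mod 8); ε(u)ε(v)=1·0, αω(v)=10·0, βω(u)=-6·1; sum ≡ 0  ⇒  +1.
(a,b)_11: α=3, u≡1; β=1, v≡4 (mod 11); (1|11)=+1, (4|11)=+1; sign (−1)^1·+1^1·+1^3 = -1.
(a,b)_31: α=-2, u≡12; β=2, v≡16 (mod 31); (12|31)=-1, (16|31)=+1; sign (−1)^0·-1^2·+1^-2 = +1.
(a,b)_19: α=1, u≡2; β=0, v≡2 (mod 19); (2|19)=-1, (2|19)=-1; sign (−1)^0·-1^0·-1^1 = -1.
(a,b)_3: α=-4, u≡2; β=-2, v≡2 (mod 3); (2|3)=-1, (2|3)=-1; sign (−1)^0·-1^-2·-1^-4 = +1.
(139403, 55913 / ℚ) ramifies at {11, 17, 19, 23}: a division algebra.

[11, 17, 19, 23]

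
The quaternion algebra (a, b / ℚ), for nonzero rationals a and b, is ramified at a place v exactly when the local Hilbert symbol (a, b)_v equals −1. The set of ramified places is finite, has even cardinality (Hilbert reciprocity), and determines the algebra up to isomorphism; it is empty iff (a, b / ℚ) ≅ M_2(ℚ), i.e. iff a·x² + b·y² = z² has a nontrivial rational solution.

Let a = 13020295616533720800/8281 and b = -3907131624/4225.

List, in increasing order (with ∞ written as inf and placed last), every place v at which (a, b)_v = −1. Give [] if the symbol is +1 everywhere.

[23, 37]

(a, b) ≡ (222, -896954) mod (ℚ^×)²; places V = {2, 3, 5, 7, 11, 13, 17, 23, 31, 37, ∞}.
(a,b)_3: α=7, u≡2; β=2, v≡1 (mod 3); (2|3)=-1, (1|3)=+1; sign (−1)^0·-1^2·+1^7 = +1.
(a,b)_7: α=-2, u≡5; β=0, v≡6 (mod 7); (5|7)=-1, (6|7)=-1; sign (−1)^0·-1^0·-1^-2 = +1.
(a,b)_5: α=2, u≡2; β=-2, v≡4 (mod 5); (2|5)=-1, (4|5)=+1; sign (−1)^0·-1^-2·+1^2 = +1.
(a,b)_31: α=2, u≡14; β=1, v≡8 (mod 31); (14|31)=+1, (8|31)=+1; sign (−1)^0·+1^1·+1^2 = +1.
(a,b)_∞: sgn(222)=+, sgn(-896954)=−, so +1.
(a,b)_11: α=0, u≡6; β=2, v≡2 (mod 11); (6|11)=-1, (2|11)=-1; sign (−1)^0·-1^2·-1^0 = +1.
(a,b)_23: α=2, u≡19; β=1, v≡20 (mod 23); (19|23)=-1, (20|23)=-1; sign (−1)^0·-1^1·-1^2 = -1.
(a,b)_17: α=2, u≡4; β=1, v≡14 (mod 17); (4|17)=+1, (14|17)=-1; sign (−1)^0·+1^1·-1^2 = +1.
(a,b)_2: α=5, β=3; u≡7, v≡3 (mod 8); ε(u)ε(v)=1·1, αω(v)=5·1, βω(u)=3·0; sum ≡ 0  ⇒  +1.
(a,b)_13: α=-2, u≡9; β=-2, v≡6 (mod 13); (9|13)=+1, (6|13)=-1; sign (−1)^0·+1^-2·-1^-2 = +1.
(a,b)_37: α=3, u≡24; β=1, v≡10 (mod 37); (24|37)=-1, (10|37)=+1; sign (−1)^0·-1^1·+1^3 = -1.
Ram(222, -896954) = {23, 37}; no ℚ_23-point on the conic.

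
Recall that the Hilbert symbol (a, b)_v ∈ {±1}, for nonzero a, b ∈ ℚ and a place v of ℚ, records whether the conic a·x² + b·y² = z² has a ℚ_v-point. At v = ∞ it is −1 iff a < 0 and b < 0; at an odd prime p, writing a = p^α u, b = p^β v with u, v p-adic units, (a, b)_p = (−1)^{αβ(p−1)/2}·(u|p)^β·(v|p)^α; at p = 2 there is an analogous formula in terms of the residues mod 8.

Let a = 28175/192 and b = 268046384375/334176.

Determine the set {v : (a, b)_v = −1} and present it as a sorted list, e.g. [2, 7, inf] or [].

[2, 37]

(a, b) ≡ (69, 434010) mod (ℚ^×)²; places V = {2, 3, 5, 7, 11, 17, 23, 37, 59, ∞}.
(a,b)_23: α=1, u≡18; β=1, v≡21 (mod 23); (18|23)=+1, (21|23)=-1; sign (−1)^1·+1^1·-1^1 = +1.
(a,b)_37: α=0, u≡29; β=1, v≡10 (mod 37); (29|37)=-1, (10|37)=+1; sign (−1)^0·-1^1·+1^0 = -1.
(a,b)_7: α=2, u≡5; β=2, v≡3 (mod 7); (5|7)=-1, (3|7)=-1; sign (−1)^0·-1^2·-1^2 = +1.
(a,b)_5: α=2, u≡1; β=5, v≡3 (mod 5); (1|5)=+1, (3|5)=-1; sign (−1)^0·+1^5·-1^2 = +1.
(a,b)_59: α=0, u≡10; β=-2, v≡37 (mod 59); (10|59)=-1, (37|59)=-1; sign (−1)^0·-1^-2·-1^0 = +1.
(a,b)_11: α=0, u≡3; β=2, v≡3 (mod 11); (3|11)=+1, (3|11)=+1; sign (−1)^0·+1^2·+1^0 = +1.
(a,b)_17: α=0, u≡8; β=1, v≡9 (mod 17); (8|17)=+1, (9|17)=+1; sign (−1)^0·+1^1·+1^0 = +1.
(a,b)_3: α=-1, u≡2; β=-1, v≡1 (mod 3); (2|3)=-1, (1|3)=+1; sign (−1)^1·-1^-1·+1^-1 = +1.
(a,b)_2: α=-6, β=-5; u≡5, v≡5 (mod 8); ε(u)ε(v)=0·0, αω(v)=-6·1, βω(u)=-5·1; sum ≡ 1  ⇒  -1.
(a,b)_∞: sgn(69)=+, sgn(434010)=+, so +1.
Ram(69, 434010) = {2, 37}; no ℚ_2-point on the conic.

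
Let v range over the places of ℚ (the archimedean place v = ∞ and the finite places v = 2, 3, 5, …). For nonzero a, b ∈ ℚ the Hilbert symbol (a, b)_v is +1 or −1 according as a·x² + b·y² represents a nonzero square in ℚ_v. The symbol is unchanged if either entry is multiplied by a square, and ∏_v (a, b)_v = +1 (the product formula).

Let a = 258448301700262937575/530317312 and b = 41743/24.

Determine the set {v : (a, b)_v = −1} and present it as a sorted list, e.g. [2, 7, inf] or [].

[7, 19]

Mod squares: a ≡ 1729, b ≡ 1482. Check v ∈ {∞, 2, 3, 5, 7, 13, 17, 19, 29}.
v=7: a=7^-1·(≡2), b=7^0·(≡3) mod 7; (2|7)=+1, (3|7)=-1; (−1)^{-1·0·3}·(+1)^0·(-1)^-1 = -1.
v=29: a=29^2·(≡2), b=29^0·(≡15) mod 29; (2|29)=-1, (15|29)=-1; (−1)^{2·0·14}·(-1)^0·(-1)^2 = +1.
v=5: a=5^2·(≡4), b=5^0·(≡2) mod 5; (4|5)=+1, (2|5)=-1; (−1)^{2·0·2}·(+1)^0·(-1)^2 = +1.
v=19: a=19^3·(≡13), b=19^1·(≡10) mod 19; (13|19)=-1, (10|19)=-1; (−1)^{3·1·9}·(-1)^1·(-1)^3 = -1.
v=13: a=13^11·(≡9), b=13^3·(≡10) mod 13; (9|13)=+1, (10|13)=+1; (−1)^{11·3·6}·(+1)^3·(+1)^11 = +1.
v=17: a=17^-2·(≡10), b=17^0·(≡6) mod 17; (10|17)=-1, (6|17)=-1; (−1)^{-2·0·8}·(-1)^0·(-1)^-2 = +1.
v=2: v_2(a)=-18, v_2(b)=-3; units ≡ 1, 5 (mod 8); ε·ε+αω+βω = 0·0+-18·1+-3·0 ≡ 0  ⇒  (a,b)_2 = +1.
v=∞: 1729 > 0 and 1482 > 0  ⇒  (a,b)_∞ = +1.
v=3: a=3^0·(≡1), b=3^-1·(≡2) mod 3; (1|3)=+1, (2|3)=-1; (−1)^{0·-1·1}·(+1)^-1·(-1)^0 = +1.
Ram(1729, 1482) = {7, 19}; no ℚ_7-point on the conic.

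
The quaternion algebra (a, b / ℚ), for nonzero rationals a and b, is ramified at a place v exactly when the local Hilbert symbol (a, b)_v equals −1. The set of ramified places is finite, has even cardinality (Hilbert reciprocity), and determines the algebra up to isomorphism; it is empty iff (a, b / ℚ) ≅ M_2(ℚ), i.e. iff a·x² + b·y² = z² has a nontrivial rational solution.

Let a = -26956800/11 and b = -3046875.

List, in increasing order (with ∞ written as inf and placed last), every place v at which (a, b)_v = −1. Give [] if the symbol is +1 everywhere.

[5, inf]

(a, b) ≡ (-143, -195) mod (ℚ^×)²; places V = {2, 3, 5, 11, 13, ∞}.
(a,b)_∞: sgn(-143)=−, sgn(-195)=−, so -1.
(a,b)_11: α=-1, u≡9; β=0, v≡4 (mod 11); (9|11)=+1, (4|11)=+1; sign (−1)^0·+1^0·+1^-1 = +1.
(a,b)_13: α=1, u≡11; β=1, v≡2 (mod 13); (11|13)=-1, (2|13)=-1; sign (−1)^0·-1^1·-1^1 = +1.
(a,b)_2: α=10, β=0; u≡1, v≡5 (mod 8); ε(u)ε(v)=0·0, αω(v)=10·1, βω(u)=0·0; sum ≡ 0  ⇒  +1.
(a,b)_3: α=4, u≡1; β=1, v≡1 (mod 3); (1|3)=+1, (1|3)=+1; sign (−1)^0·+1^1·+1^4 = +1.
(a,b)_5: α=2, u≡3; β=7, v≡1 (mod 5); (3|5)=-1, (1|5)=+1; sign (−1)^0·-1^7·+1^2 = -1.
|Ram(-143, -195)| = 2, even; anisotropic at {5, ∞}.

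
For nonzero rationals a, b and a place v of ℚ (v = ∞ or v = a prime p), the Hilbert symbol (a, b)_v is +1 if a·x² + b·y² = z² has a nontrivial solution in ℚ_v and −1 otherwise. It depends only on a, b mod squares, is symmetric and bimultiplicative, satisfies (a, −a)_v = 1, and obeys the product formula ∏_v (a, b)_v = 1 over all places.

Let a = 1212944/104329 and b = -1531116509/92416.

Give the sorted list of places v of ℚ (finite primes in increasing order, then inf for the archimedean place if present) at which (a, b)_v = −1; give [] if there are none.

[29, 47]

(a, b) ≡ (41, -31349) mod (ℚ^×)²; places V = {2, 13, 17, 19, 23, 29, 41, 43, 47, ∞}.
(a,b)_13: α=0, u≡11; β=2, v≡5 (mod 13); (11|13)=-1, (5|13)=-1; sign (−1)^0·-1^2·-1^0 = +1.
(a,b)_47: α=0, u≡20; β=1, v≡15 (mod 47); (20|47)=-1, (15|47)=-1; sign (−1)^0·-1^1·-1^0 = -1.
(a,b)_2: α=4, β=-8; u≡1, v≡3 (mod 8); ε(u)ε(v)=0·1, αω(v)=4·1, βω(u)=-8·0; sum ≡ 0  ⇒  +1.
(a,b)_43: α=2, u≡1; β=0, v≡35 (mod 43); (1|43)=+1, (35|43)=+1; sign (−1)^0·+1^0·+1^2 = +1.
(a,b)_23: α=0, u≡16; β=1, v≡10 (mod 23); (16|23)=+1, (10|23)=-1; sign (−1)^0·+1^1·-1^0 = +1.
(a,b)_41: α=1, u≡37; β=0, v≡39 (mod 41); (37|41)=+1, (39|41)=+1; sign (−1)^0·+1^0·+1^1 = +1.
(a,b)_19: α=-2, u≡15; β=-2, v≡16 (mod 19); (15|19)=-1, (16|19)=+1; sign (−1)^0·-1^-2·+1^-2 = +1.
(a,b)_29: α=0, u≡3; β=1, v≡14 (mod 29); (3|29)=-1, (14|29)=-1; sign (−1)^0·-1^1·-1^0 = -1.
(a,b)_∞: sgn(41)=+, sgn(-31349)=−, so +1.
(a,b)_17: α=-2, u≡7; β=2, v≡13 (mod 17); (7|17)=-1, (13|17)=+1; sign (−1)^0·-1^2·+1^-2 = +1.
|Ram(41, -31349)| = 2, even; anisotropic at {29, 47}.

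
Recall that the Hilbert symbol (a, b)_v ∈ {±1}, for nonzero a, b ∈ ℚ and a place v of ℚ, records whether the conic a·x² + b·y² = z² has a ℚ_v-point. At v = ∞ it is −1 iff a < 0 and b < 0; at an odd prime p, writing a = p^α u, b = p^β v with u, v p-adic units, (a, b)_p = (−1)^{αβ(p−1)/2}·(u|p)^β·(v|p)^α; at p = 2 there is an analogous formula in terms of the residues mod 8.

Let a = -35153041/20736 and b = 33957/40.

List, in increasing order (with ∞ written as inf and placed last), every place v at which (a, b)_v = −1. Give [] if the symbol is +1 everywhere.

(a, b) ≡ (-1, 770) mod (ℚ^×)²; places V = {2, 3, 5, 7, 11, ∞}.
(a,b)_∞: sgn(-1)=−, sgn(770)=+, so +1.
(a,b)_3: α=-4, u≡2; β=2, v≡2 (mod 3); (2|3)=-1, (2|3)=-1; sign (−1)^0·-1^2·-1^-4 = +1.
(a,b)_11: α=4, u≡8; β=1, v≡1 (mod 11); (8|11)=-1, (1|11)=+1; sign (−1)^0·-1^1·+1^4 = -1.
(a,b)_5: α=0, u≡4; β=-1, v≡4 (mod 5); (4|5)=+1, (4|5)=+1; sign (−1)^0·+1^-1·+1^0 = +1.
(a,b)_2: α=-8, β=-3; u≡7, v≡1 (mod 8); ε(u)ε(v)=1·0, αω(v)=-8·0, βω(u)=-3·0; sum ≡ 0  ⇒  +1.
(a,b)_7: α=4, u≡5; β=3, v≡3 (mod 7); (5|7)=-1, (3|7)=-1; sign (−1)^0·-1^3·-1^4 = -1.
Ram(-1, 770) = {7, 11}; no ℚ_7-point on the conic.

[7, 11]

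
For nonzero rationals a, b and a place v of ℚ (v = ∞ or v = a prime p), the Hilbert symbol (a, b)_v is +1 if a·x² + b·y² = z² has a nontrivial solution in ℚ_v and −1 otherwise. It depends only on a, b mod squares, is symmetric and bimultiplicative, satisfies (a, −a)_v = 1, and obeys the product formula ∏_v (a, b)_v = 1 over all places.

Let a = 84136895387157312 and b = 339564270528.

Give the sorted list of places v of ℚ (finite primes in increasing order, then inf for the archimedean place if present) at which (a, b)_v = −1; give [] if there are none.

Mod squares: a ≡ 437, b ≡ 7. Check v ∈ {∞, 2, 3, 7, 19, 23}.
v=19: a=19^3·(≡6), b=19^2·(≡9) mod 19; (6|19)=+1, (9|19)=+1; (−1)^{3·2·9}·(+1)^2·(+1)^3 = +1.
v=2: v_2(a)=6, v_2(b)=6; units ≡ 5, 7 (mod 8); ε·ε+αω+βω = 0·1+6·0+6·1 ≡ 0  ⇒  (a,b)_2 = +1.
v=∞: 437 > 0 and 7 > 0  ⇒  (a,b)_∞ = +1.
v=3: a=3^8·(≡2), b=3^4·(≡1) mod 3; (2|3)=-1, (1|3)=+1; (−1)^{8·4·1}·(-1)^4·(+1)^8 = +1.
v=23: a=23^3·(≡7), b=23^2·(≡11) mod 23; (7|23)=-1, (11|23)=-1; (−1)^{3·2·11}·(-1)^2·(-1)^3 = -1.
v=7: a=7^4·(≡5), b=7^3·(≡1) mod 7; (5|7)=-1, (1|7)=+1; (−1)^{4·3·3}·(-1)^3·(+1)^4 = -1.
(437, 7 / ℚ) ramifies at {7, 23}: a division algebra.

[7, 23]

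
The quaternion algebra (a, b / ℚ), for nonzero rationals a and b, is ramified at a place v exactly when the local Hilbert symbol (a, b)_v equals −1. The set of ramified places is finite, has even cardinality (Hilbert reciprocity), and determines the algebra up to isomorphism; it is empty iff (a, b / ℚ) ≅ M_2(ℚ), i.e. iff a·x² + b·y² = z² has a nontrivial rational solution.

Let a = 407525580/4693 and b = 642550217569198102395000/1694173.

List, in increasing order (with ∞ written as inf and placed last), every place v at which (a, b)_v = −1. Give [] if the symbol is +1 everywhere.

(a, b) ≡ (15015, 3094) mod (ℚ^×)²; places V = {2, 3, 5, 7, 11, 13, 17, 19, ∞}.
(a,b)_11: α=3, u≡4; β=6, v≡4 (mod 11); (4|11)=+1, (4|11)=+1; sign (−1)^0·+1^6·+1^3 = +1.
(a,b)_13: α=-1, u≡2; β=-1, v≡9 (mod 13); (2|13)=-1, (9|13)=+1; sign (−1)^0·-1^-1·+1^-1 = -1.
(a,b)_7: α=1, u≡6; β=3, v≡4 (mod 7); (6|7)=-1, (4|7)=+1; sign (−1)^1·-1^3·+1^1 = +1.
(a,b)_19: α=-2, u≡4; β=-4, v≡11 (mod 19); (4|19)=+1, (11|19)=+1; sign (−1)^0·+1^-4·+1^-2 = +1.
(a,b)_17: α=0, u≡16; β=3, v≡12 (mod 17); (16|17)=+1, (12|17)=-1; sign (−1)^0·+1^3·-1^0 = +1.
(a,b)_∞: sgn(15015)=+, sgn(3094)=+, so +1.
(a,b)_5: α=1, u≡2; β=4, v≡4 (mod 5); (2|5)=-1, (4|5)=+1; sign (−1)^0·-1^4·+1^1 = +1.
(a,b)_2: α=2, β=3; u≡7, v≡3 (mod 8); ε(u)ε(v)=1·1, αω(v)=2·1, βω(u)=3·0; sum ≡ 1  ⇒  -1.
(a,b)_3: α=7, u≡1; β=16, v≡1 (mod 3); (1|3)=+1, (1|3)=+1; sign (−1)^0·+1^16·+1^7 = +1.
(15015, 3094 / ℚ) ramifies at {2, 13}: a division algebra.

[2, 13]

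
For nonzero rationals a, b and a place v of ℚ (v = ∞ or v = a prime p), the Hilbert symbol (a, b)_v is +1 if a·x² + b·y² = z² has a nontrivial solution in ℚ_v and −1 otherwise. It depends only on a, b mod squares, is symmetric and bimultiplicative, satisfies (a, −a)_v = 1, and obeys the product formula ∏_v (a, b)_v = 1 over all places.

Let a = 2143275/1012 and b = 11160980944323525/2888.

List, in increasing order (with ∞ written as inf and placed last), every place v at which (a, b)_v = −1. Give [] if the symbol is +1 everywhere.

Mod squares: a ≡ 12903, b ≡ 58. Check v ∈ {∞, 2, 3, 5, 7, 11, 17, 19, 23, 29, 31, 41}.
v=23: a=23^-1·(≡13), b=23^0·(≡1) mod 23; (13|23)=+1, (1|23)=+1; (−1)^{-1·0·11}·(+1)^0·(+1)^-1 = +1.
v=2: v_2(a)=-2, v_2(b)=-3; units ≡ 7, 5 (mod 8); ε·ε+αω+βω = 1·0+-2·1+-3·0 ≡ 0  ⇒  (a,b)_2 = +1.
v=11: a=11^-1·(≡6), b=11^0·(≡3) mod 11; (6|11)=-1, (3|11)=+1; (−1)^{-1·0·5}·(-1)^0·(+1)^-1 = +1.
v=19: a=19^0·(≡15), b=19^-2·(≡17) mod 19; (15|19)=-1, (17|19)=+1; (−1)^{0·-2·9}·(-1)^-2·(+1)^0 = +1.
v=31: a=31^0·(≡20), b=31^2·(≡12) mod 31; (20|31)=+1, (12|31)=-1; (−1)^{0·2·15}·(+1)^2·(-1)^0 = +1.
v=7: a=7^0·(≡2), b=7^6·(≡1) mod 7; (2|7)=+1, (1|7)=+1; (−1)^{0·6·3}·(+1)^6·(+1)^0 = +1.
v=∞: 12903 > 0 and 58 > 0  ⇒  (a,b)_∞ = +1.
v=29: a=29^0·(≡19), b=29^1·(≡26) mod 29; (19|29)=-1, (26|29)=-1; (−1)^{0·1·14}·(-1)^1·(-1)^0 = -1.
v=17: a=17^1·(≡6), b=17^0·(≡6) mod 17; (6|17)=-1, (6|17)=-1; (−1)^{1·0·8}·(-1)^0·(-1)^1 = -1.
v=5: a=5^2·(≡3), b=5^2·(≡2) mod 5; (3|5)=-1, (2|5)=-1; (−1)^{2·2·2}·(-1)^2·(-1)^2 = +1.
v=41: a=41^2·(≡6), b=41^2·(≡14) mod 41; (6|41)=-1, (14|41)=-1; (−1)^{2·2·20}·(-1)^2·(-1)^2 = +1.
v=3: a=3^1·(≡2), b=3^4·(≡1) mod 3; (2|3)=-1, (1|3)=+1; (−1)^{1·4·1}·(-1)^4·(+1)^1 = +1.
Ram(12903, 58) = {17, 29}; no ℚ_17-point on the conic.

[17, 29]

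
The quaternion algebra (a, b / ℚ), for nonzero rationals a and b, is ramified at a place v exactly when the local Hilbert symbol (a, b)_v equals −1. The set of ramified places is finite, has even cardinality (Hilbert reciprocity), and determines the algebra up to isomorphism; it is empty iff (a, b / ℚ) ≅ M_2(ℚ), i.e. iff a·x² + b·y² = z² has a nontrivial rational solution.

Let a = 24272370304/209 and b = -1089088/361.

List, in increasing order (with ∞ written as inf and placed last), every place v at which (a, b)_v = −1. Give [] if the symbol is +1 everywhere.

Mod squares: a ≡ 874874, b ≡ -17017. Check v ∈ {∞, 2, 7, 11, 13, 17, 19, 23, 43}.
v=13: a=13^1·(≡12), b=13^1·(≡10) mod 13; (12|13)=+1, (10|13)=+1; (−1)^{1·1·6}·(+1)^1·(+1)^1 = +1.
v=17: a=17^0·(≡5), b=17^1·(≡15) mod 17; (5|17)=-1, (15|17)=+1; (−1)^{0·1·8}·(-1)^1·(+1)^0 = -1.
v=11: a=11^-1·(≡9), b=11^1·(≡4) mod 11; (9|11)=+1, (4|11)=+1; (−1)^{-1·1·5}·(+1)^1·(+1)^-1 = -1.
v=23: a=23^1·(≡20), b=23^0·(≡12) mod 23; (20|23)=-1, (12|23)=+1; (−1)^{1·0·11}·(-1)^0·(+1)^1 = +1.
v=7: a=7^3·(≡4), b=7^1·(≡3) mod 7; (4|7)=+1, (3|7)=-1; (−1)^{3·1·3}·(+1)^1·(-1)^3 = +1.
v=2: v_2(a)=7, v_2(b)=6; units ≡ 5, 7 (mod 8); ε·ε+αω+βω = 0·1+7·0+6·1 ≡ 0  ⇒  (a,b)_2 = +1.
v=19: a=19^-1·(≡5), b=19^-2·(≡11) mod 19; (5|19)=+1, (11|19)=+1; (−1)^{-1·-2·9}·(+1)^-2·(+1)^-1 = +1.
v=∞: 874874 > 0 and -17017 < 0  ⇒  (a,b)_∞ = +1.
v=43: a=43^2·(≡29), b=43^0·(≡6) mod 43; (29|43)=-1, (6|43)=+1; (−1)^{2·0·21}·(-1)^0·(+1)^2 = +1.
Ram(874874, -17017) = {11, 17}; no ℚ_11-point on the conic.

[11, 17]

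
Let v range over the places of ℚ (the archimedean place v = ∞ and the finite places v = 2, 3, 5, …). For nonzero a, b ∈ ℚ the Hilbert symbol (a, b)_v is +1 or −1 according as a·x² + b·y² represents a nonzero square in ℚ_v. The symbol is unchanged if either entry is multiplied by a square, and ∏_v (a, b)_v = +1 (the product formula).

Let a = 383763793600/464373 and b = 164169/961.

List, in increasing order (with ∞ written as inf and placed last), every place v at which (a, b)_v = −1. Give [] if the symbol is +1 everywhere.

[13, 29]

(a, b) ≡ (247, 18241) mod (ℚ^×)²; places V = {2, 3, 5, 7, 11, 13, 17, 19, 29, 31, 37, ∞}.
(a,b)_37: α=0, u≡1; β=1, v≡3 (mod 37); (1|37)=+1, (3|37)=+1; sign (−1)^0·+1^1·+1^0 = +1.
(a,b)_17: α=2, u≡15; β=1, v≡2 (mod 17); (15|17)=+1, (2|17)=+1; sign (−1)^0·+1^1·+1^2 = +1.
(a,b)_19: α=3, u≡13; β=0, v≡6 (mod 19); (13|19)=-1, (6|19)=+1; sign (−1)^0·-1^0·+1^3 = +1.
(a,b)_∞: sgn(247)=+, sgn(18241)=+, so +1.
(a,b)_3: α=-6, u≡1; β=2, v≡1 (mod 3); (1|3)=+1, (1|3)=+1; sign (−1)^0·+1^2·+1^-6 = +1.
(a,b)_2: α=6, β=0; u≡7, v≡1 (mod 8); ε(u)ε(v)=1·0, αω(v)=6·0, βω(u)=0·0; sum ≡ 0  ⇒  +1.
(a,b)_5: α=2, u≡3; β=0, v≡4 (mod 5); (3|5)=-1, (4|5)=+1; sign (−1)^0·-1^0·+1^2 = +1.
(a,b)_7: α=-2, u≡2; β=0, v≡6 (mod 7); (2|7)=+1, (6|7)=-1; sign (−1)^0·+1^0·-1^-2 = +1.
(a,b)_29: α=0, u≡14; β=1, v≡16 (mod 29); (14|29)=-1, (16|29)=+1; sign (−1)^0·-1^1·+1^0 = -1.
(a,b)_13: α=-1, u≡7; β=0, v≡8 (mod 13); (7|13)=-1, (8|13)=-1; sign (−1)^0·-1^0·-1^-1 = -1.
(a,b)_31: α=0, u≡27; β=-2, v≡24 (mod 31); (27|31)=-1, (24|31)=-1; sign (−1)^0·-1^-2·-1^0 = +1.
(a,b)_11: α=2, u≡3; β=0, v≡4 (mod 11); (3|11)=+1, (4|11)=+1; sign (−1)^0·+1^0·+1^2 = +1.
|Ram(247, 18241)| = 2, even; anisotropic at {13, 29}.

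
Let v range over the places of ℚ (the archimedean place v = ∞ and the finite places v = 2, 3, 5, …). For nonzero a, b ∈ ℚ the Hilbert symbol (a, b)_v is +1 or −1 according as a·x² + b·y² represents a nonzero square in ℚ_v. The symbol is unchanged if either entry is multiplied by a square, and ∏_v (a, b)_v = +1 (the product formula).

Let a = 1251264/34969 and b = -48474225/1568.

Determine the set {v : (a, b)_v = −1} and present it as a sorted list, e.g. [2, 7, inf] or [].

(a, b) ≡ (399, -430882) mod (ℚ^×)²; places V = {2, 3, 5, 7, 11, 17, 19, 23, 29, ∞}.
(a,b)_19: α=1, u≡15; β=1, v≡14 (mod 19); (15|19)=-1, (14|19)=-1; sign (−1)^1·-1^1·-1^1 = -1.
(a,b)_3: α=1, u≡1; β=2, v≡2 (mod 3); (1|3)=+1, (2|3)=-1; sign (−1)^0·+1^2·-1^1 = -1.
(a,b)_23: α=0, u≡2; β=1, v≡19 (mod 23); (2|23)=+1, (19|23)=-1; sign (−1)^0·+1^1·-1^0 = +1.
(a,b)_11: α=-2, u≡1; β=0, v≡6 (mod 11); (1|11)=+1, (6|11)=-1; sign (−1)^0·+1^0·-1^-2 = +1.
(a,b)_2: α=6, β=-5; u≡7, v≡7 (mod 8); ε(u)ε(v)=1·1, αω(v)=6·0, βω(u)=-5·0; sum ≡ 1  ⇒  -1.
(a,b)_∞: sgn(399)=+, sgn(-430882)=−, so +1.
(a,b)_29: α=0, u≡23; β=1, v≡3 (mod 29); (23|29)=+1, (3|29)=-1; sign (−1)^0·+1^1·-1^0 = +1.
(a,b)_17: α=-2, u≡15; β=1, v≡9 (mod 17); (15|17)=+1, (9|17)=+1; sign (−1)^0·+1^1·+1^-2 = +1.
(a,b)_7: α=3, u≡2; β=-2, v≡3 (mod 7); (2|7)=+1, (3|7)=-1; sign (−1)^0·+1^-2·-1^3 = -1.
(a,b)_5: α=0, u≡1; β=2, v≡2 (mod 5); (1|5)=+1, (2|5)=-1; sign (−1)^0·+1^2·-1^0 = +1.
(399, -430882 / ℚ) ramifies at {2, 3, 7, 19}: a division algebra.

[2, 3, 7, 19]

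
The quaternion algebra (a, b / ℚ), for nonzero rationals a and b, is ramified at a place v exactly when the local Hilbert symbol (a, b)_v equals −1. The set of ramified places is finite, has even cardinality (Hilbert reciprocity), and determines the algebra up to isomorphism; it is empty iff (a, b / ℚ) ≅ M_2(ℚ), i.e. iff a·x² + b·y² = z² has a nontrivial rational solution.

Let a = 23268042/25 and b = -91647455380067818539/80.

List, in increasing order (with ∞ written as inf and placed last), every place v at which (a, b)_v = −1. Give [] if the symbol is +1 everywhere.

(a, b) ≡ (52762, -30470055) mod (ℚ^×)²; places V = {2, 3, 5, 7, 11, 23, 31, 37, ∞}.
(a,b)_5: α=-2, u≡2; β=-1, v≡1 (mod 5); (2|5)=-1, (1|5)=+1; sign (−1)^0·-1^-1·+1^-2 = -1.
(a,b)_37: α=1, u≡5; β=3, v≡17 (mod 37); (5|37)=-1, (17|37)=-1; sign (−1)^0·-1^3·-1^1 = +1.
(a,b)_11: α=0, u≡2; β=1, v≡1 (mod 11); (2|11)=-1, (1|11)=+1; sign (−1)^0·-1^1·+1^0 = -1.
(a,b)_∞: sgn(52762)=+, sgn(-30470055)=−, so +1.
(a,b)_3: α=2, u≡1; β=3, v≡1 (mod 3); (1|3)=+1, (1|3)=+1; sign (−1)^0·+1^3·+1^2 = +1.
(a,b)_23: α=1, u≡11; β=3, v≡19 (mod 23); (11|23)=-1, (19|23)=-1; sign (−1)^1·-1^3·-1^1 = -1.
(a,b)_2: α=1, β=-4; u≡5, v≡1 (mod 8); ε(u)ε(v)=0·0, αω(v)=1·0, βω(u)=-4·1; sum ≡ 0  ⇒  +1.
(a,b)_31: α=1, u≡19; β=3, v≡13 (mod 31); (19|31)=+1, (13|31)=-1; sign (−1)^1·+1^3·-1^1 = +1.
(a,b)_7: α=2, u≡5; β=5, v≡1 (mod 7); (5|7)=-1, (1|7)=+1; sign (−1)^0·-1^5·+1^2 = -1.
(52762, -30470055 / ℚ) ramifies at {5, 7, 11, 23}: a division algebra.

[5, 7, 11, 23]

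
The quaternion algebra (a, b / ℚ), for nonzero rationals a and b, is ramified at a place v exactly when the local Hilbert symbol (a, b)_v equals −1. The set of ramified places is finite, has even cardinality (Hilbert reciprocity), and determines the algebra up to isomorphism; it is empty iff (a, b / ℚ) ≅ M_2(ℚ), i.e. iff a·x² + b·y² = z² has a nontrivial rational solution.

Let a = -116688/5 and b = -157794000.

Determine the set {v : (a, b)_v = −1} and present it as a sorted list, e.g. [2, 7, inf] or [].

[2, 3, 7, 11, 17, inf]

Mod squares: a ≡ -36465, b ≡ -1365. Check v ∈ {∞, 2, 3, 5, 7, 11, 13, 17}.
v=3: a=3^1·(≡1), b=3^1·(≡1) mod 3; (1|3)=+1, (1|3)=+1; (−1)^{1·1·1}·(+1)^1·(+1)^1 = -1.
v=2: v_2(a)=4, v_2(b)=4; units ≡ 7, 3 (mod 8); ε·ε+αω+βω = 1·1+4·1+4·0 ≡ 1  ⇒  (a,b)_2 = -1.
v=11: a=11^1·(≡8), b=11^0·(≡10) mod 11; (8|11)=-1, (10|11)=-1; (−1)^{1·0·5}·(-1)^0·(-1)^1 = -1.
v=7: a=7^0·(≡6), b=7^1·(≡2) mod 7; (6|7)=-1, (2|7)=+1; (−1)^{0·1·3}·(-1)^1·(+1)^0 = -1.
v=∞: -36465 < 0 and -1365 < 0  ⇒  (a,b)_∞ = -1.
v=13: a=13^1·(≡4), b=13^1·(≡9) mod 13; (4|13)=+1, (9|13)=+1; (−1)^{1·1·6}·(+1)^1·(+1)^1 = +1.
v=17: a=17^1·(≡11), b=17^2·(≡6) mod 17; (11|17)=-1, (6|17)=-1; (−1)^{1·2·8}·(-1)^2·(-1)^1 = -1.
v=5: a=5^-1·(≡2), b=5^3·(≡3) mod 5; (2|5)=-1, (3|5)=-1; (−1)^{-1·3·2}·(-1)^3·(-1)^-1 = +1.
(-36465, -1365 / ℚ) ramifies at {2, 3, 7, 11, 17, ∞}: a division algebra.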